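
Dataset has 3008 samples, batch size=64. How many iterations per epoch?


Iterations per epoch = dataset_size / batch_size
= 3008 / 64
= 47

47


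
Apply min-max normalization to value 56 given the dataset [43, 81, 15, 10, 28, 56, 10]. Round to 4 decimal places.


Min = 10, Max = 81
Range = 81 - 10 = 71
Scaled = (x - min) / (max - min)
= (56 - 10) / 71
= 46 / 71
= 0.6479

0.6479


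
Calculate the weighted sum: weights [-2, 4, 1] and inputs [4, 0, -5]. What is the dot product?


Element-wise products:
-2 * 4 = -8
4 * 0 = 0
1 * -5 = -5
Sum = -8 + 0 + -5
= -13

-13


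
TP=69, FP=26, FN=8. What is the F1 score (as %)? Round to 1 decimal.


Precision = TP / (TP + FP) = 69 / 95 = 0.7263
Recall = TP / (TP + FN) = 69 / 77 = 0.8961
F1 = 2 * P * R / (P + R)
= 2 * 0.7263 * 0.8961 / (0.7263 + 0.8961)
= 1.3017 / 1.6224
= 0.8023
As percentage: 80.2%

80.2


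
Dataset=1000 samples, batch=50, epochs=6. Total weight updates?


Iterations per epoch = 1000 / 50 = 20
Total updates = iterations_per_epoch * epochs
= 20 * 6
= 120

120


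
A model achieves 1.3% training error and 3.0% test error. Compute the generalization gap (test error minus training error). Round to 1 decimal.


Generalization gap = test_error - train_error
= 3.0 - 1.3
= 1.7%
A small gap suggests good generalization.

1.7


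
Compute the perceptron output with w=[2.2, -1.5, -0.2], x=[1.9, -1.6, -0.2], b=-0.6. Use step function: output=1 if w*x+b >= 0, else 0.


z = w . x + b
= 2.2*1.9 + -1.5*-1.6 + -0.2*-0.2 + -0.6
= 4.18 + 2.4 + 0.04 + -0.6
= 6.62 + -0.6
= 6.02
Since z = 6.02 >= 0, output = 1

1


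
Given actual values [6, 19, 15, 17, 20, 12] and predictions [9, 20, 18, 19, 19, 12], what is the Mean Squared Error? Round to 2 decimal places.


Differences: [-3, -1, -3, -2, 1, 0]
Squared errors: [9, 1, 9, 4, 1, 0]
Sum of squared errors = 24
MSE = 24 / 6 = 4.00

4.00


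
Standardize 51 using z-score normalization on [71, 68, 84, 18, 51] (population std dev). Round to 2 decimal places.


Mean = (71 + 68 + 84 + 18 + 51) / 5 = 58.4
Variance = sum((x_i - mean)^2) / n = 518.64
Std = sqrt(518.64) = 22.7737
Z = (x - mean) / std
= (51 - 58.4) / 22.7737
= -7.4 / 22.7737
= -0.32

-0.32


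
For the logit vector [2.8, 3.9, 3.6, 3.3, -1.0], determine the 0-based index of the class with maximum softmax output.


Softmax is a monotonic transformation, so it preserves the argmax.
We need to find the index of the maximum logit.
Index 0: 2.8
Index 1: 3.9
Index 2: 3.6
Index 3: 3.3
Index 4: -1.0
Maximum logit = 3.9 at index 1

1


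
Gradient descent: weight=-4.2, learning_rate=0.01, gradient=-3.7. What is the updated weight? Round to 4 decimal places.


w_new = w_old - lr * gradient
= -4.2 - 0.01 * -3.7
= -4.2 - (-0.037)
= -4.1630

-4.1630


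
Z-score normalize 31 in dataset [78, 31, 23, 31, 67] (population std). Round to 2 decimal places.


Mean = (78 + 31 + 23 + 31 + 67) / 5 = 46.0
Variance = sum((x_i - mean)^2) / n = 488.8
Std = sqrt(488.8) = 22.1088
Z = (x - mean) / std
= (31 - 46.0) / 22.1088
= -15.0 / 22.1088
= -0.68

-0.68


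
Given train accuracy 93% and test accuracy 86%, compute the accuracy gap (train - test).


Gap = train_accuracy - test_accuracy
= 93 - 86
= 7%
This moderate gap may indicate mild overfitting.

7


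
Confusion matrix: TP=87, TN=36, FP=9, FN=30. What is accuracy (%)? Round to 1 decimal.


Accuracy = (TP + TN) / (TP + TN + FP + FN) * 100
= (87 + 36) / (87 + 36 + 9 + 30)
= 123 / 162
= 0.7593
= 75.9%

75.9


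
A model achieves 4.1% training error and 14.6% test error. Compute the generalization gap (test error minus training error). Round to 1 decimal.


Generalization gap = test_error - train_error
= 14.6 - 4.1
= 10.5%
A large gap suggests overfitting.

10.5


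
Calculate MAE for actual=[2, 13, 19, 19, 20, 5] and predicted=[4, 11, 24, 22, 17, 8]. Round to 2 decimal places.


Absolute errors: [2, 2, 5, 3, 3, 3]
Sum of absolute errors = 18
MAE = 18 / 6 = 3.00

3.00


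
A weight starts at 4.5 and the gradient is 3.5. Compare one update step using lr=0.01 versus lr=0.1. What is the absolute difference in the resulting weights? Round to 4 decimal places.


With lr=0.01: w_new = 4.5 - 0.01 * 3.5 = 4.465
With lr=0.1: w_new = 4.5 - 0.1 * 3.5 = 4.15
Absolute difference = |4.465 - 4.15|
= 0.3150

0.3150


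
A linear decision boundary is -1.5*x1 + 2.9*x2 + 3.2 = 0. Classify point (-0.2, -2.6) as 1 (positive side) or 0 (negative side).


Compute -1.5 * -0.2 + 2.9 * -2.6 + 3.2
= 0.3 + -7.54 + 3.2
= -4.04
Since -4.04 < 0, the point is on the negative side.

0


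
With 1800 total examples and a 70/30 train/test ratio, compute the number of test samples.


Train samples = 1800 * 70% = 1260
Test samples = 1800 - 1260
= 540

540


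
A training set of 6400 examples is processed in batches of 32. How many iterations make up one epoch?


Iterations per epoch = dataset_size / batch_size
= 6400 / 32
= 200

200


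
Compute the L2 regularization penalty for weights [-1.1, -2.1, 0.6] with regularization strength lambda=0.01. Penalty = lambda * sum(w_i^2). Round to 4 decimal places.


Squaring each weight:
(-1.1)^2 = 1.21
(-2.1)^2 = 4.41
0.6^2 = 0.36
Sum of squares = 5.98
Penalty = 0.01 * 5.98 = 0.0598

0.0598


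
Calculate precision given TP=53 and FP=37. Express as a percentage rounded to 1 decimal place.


Precision = TP / (TP + FP) * 100
= 53 / (53 + 37)
= 53 / 90
= 0.5889
= 58.9%

58.9


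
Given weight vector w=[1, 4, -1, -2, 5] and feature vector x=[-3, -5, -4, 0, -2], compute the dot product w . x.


Element-wise products:
1 * -3 = -3
4 * -5 = -20
-1 * -4 = 4
-2 * 0 = 0
5 * -2 = -10
Sum = -3 + -20 + 4 + 0 + -10
= -29

-29


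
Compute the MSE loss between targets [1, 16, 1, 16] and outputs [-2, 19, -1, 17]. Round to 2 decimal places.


Differences: [3, -3, 2, -1]
Squared errors: [9, 9, 4, 1]
Sum of squared errors = 23
MSE = 23 / 4 = 5.75

5.75


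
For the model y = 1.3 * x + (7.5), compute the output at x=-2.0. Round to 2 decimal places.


y = 1.3 * -2.0 + (7.5)
= -2.6 + (7.5)
= 4.90

4.90


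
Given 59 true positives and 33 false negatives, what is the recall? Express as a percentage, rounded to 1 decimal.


Recall = TP / (TP + FN) * 100
= 59 / (59 + 33)
= 59 / 92
= 0.6413
= 64.1%

64.1


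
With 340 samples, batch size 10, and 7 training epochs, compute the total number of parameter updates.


Iterations per epoch = 340 / 10 = 34
Total updates = iterations_per_epoch * epochs
= 34 * 7
= 238

238


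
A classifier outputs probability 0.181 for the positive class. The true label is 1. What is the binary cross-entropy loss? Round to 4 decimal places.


For y=1: Loss = -log(p)
= -log(0.181)
= -(-1.7093)
= 1.7093

1.7093


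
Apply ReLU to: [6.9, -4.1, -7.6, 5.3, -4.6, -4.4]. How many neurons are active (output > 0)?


ReLU(x) = max(0, x) for each element:
ReLU(6.9) = 6.9
ReLU(-4.1) = 0
ReLU(-7.6) = 0
ReLU(5.3) = 5.3
ReLU(-4.6) = 0
ReLU(-4.4) = 0
Active neurons (>0): 2

2


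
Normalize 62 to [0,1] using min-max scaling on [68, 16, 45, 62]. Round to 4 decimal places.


Min = 16, Max = 68
Range = 68 - 16 = 52
Scaled = (x - min) / (max - min)
= (62 - 16) / 52
= 46 / 52
= 0.8846

0.8846


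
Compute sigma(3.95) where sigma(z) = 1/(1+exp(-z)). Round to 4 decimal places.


sigmoid(z) = 1 / (1 + exp(-z))
exp(-(3.95)) = exp(-3.95) = 0.0193
1 + 0.0193 = 1.0193
1 / 1.0193 = 0.9811

0.9811


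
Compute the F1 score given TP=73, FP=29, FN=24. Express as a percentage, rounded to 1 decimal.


Precision = TP / (TP + FP) = 73 / 102 = 0.7157
Recall = TP / (TP + FN) = 73 / 97 = 0.7526
F1 = 2 * P * R / (P + R)
= 2 * 0.7157 * 0.7526 / (0.7157 + 0.7526)
= 1.0772 / 1.4683
= 0.7337
As percentage: 73.4%

73.4


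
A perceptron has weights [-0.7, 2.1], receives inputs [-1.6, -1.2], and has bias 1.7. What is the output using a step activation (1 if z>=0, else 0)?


z = w . x + b
= -0.7*-1.6 + 2.1*-1.2 + 1.7
= 1.12 + -2.52 + 1.7
= -1.4 + 1.7
= 0.3
Since z = 0.3 >= 0, output = 1

1


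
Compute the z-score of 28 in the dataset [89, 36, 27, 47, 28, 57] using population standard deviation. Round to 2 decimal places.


Mean = (89 + 36 + 27 + 47 + 28 + 57) / 6 = 47.3333
Variance = sum((x_i - mean)^2) / n = 457.5556
Std = sqrt(457.5556) = 21.3905
Z = (x - mean) / std
= (28 - 47.3333) / 21.3905
= -19.3333 / 21.3905
= -0.90

-0.90


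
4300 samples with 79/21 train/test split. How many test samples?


Train samples = 4300 * 79% = 3397
Test samples = 4300 - 3397
= 903

903


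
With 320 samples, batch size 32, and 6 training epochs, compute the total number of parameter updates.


Iterations per epoch = 320 / 32 = 10
Total updates = iterations_per_epoch * epochs
= 10 * 6
= 60

60


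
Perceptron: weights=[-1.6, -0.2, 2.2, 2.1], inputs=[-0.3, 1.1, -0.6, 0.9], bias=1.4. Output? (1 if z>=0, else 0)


z = w . x + b
= -1.6*-0.3 + -0.2*1.1 + 2.2*-0.6 + 2.1*0.9 + 1.4
= 0.48 + -0.22 + -1.32 + 1.89 + 1.4
= 0.83 + 1.4
= 2.23
Since z = 2.23 >= 0, output = 1

1


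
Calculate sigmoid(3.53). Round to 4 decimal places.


sigmoid(z) = 1 / (1 + exp(-z))
exp(-(3.53)) = exp(-3.53) = 0.0293
1 + 0.0293 = 1.0293
1 / 1.0293 = 0.9715

0.9715


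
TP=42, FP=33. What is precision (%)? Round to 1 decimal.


Precision = TP / (TP + FP) * 100
= 42 / (42 + 33)
= 42 / 75
= 0.56
= 56.0%

56.0


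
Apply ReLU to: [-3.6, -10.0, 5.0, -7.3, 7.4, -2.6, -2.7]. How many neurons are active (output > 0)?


ReLU(x) = max(0, x) for each element:
ReLU(-3.6) = 0
ReLU(-10.0) = 0
ReLU(5.0) = 5.0
ReLU(-7.3) = 0
ReLU(7.4) = 7.4
ReLU(-2.6) = 0
ReLU(-2.7) = 0
Active neurons (>0): 2

2


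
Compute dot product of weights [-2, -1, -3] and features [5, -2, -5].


Element-wise products:
-2 * 5 = -10
-1 * -2 = 2
-3 * -5 = 15
Sum = -10 + 2 + 15
= 7

7


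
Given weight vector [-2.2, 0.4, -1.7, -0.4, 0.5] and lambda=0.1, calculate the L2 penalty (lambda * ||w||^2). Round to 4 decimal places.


Squaring each weight:
(-2.2)^2 = 4.84
0.4^2 = 0.16
(-1.7)^2 = 2.89
(-0.4)^2 = 0.16
0.5^2 = 0.25
Sum of squares = 8.3
Penalty = 0.1 * 8.3 = 0.8300

0.8300


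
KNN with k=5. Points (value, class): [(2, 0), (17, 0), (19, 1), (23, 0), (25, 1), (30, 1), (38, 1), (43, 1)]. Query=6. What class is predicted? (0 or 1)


Distances from query 6:
Point 2 (class 0): distance = 4
Point 17 (class 0): distance = 11
Point 19 (class 1): distance = 13
Point 23 (class 0): distance = 17
Point 25 (class 1): distance = 19
K=5 nearest neighbors: classes = [0, 0, 1, 0, 1]
Votes for class 1: 2 / 5
Majority vote => class 0

0


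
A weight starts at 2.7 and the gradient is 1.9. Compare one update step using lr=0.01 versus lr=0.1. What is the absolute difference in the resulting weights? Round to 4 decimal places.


With lr=0.01: w_new = 2.7 - 0.01 * 1.9 = 2.681
With lr=0.1: w_new = 2.7 - 0.1 * 1.9 = 2.51
Absolute difference = |2.681 - 2.51|
= 0.1710

0.1710


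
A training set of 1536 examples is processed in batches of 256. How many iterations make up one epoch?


Iterations per epoch = dataset_size / batch_size
= 1536 / 256
= 6

6


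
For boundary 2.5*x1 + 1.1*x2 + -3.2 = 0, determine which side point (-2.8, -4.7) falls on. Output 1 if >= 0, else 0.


Compute 2.5 * -2.8 + 1.1 * -4.7 + -3.2
= -7.0 + -5.17 + -3.2
= -15.37
Since -15.37 < 0, the point is on the negative side.

0


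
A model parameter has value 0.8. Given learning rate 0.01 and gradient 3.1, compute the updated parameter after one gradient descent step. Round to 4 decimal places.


w_new = w_old - lr * gradient
= 0.8 - 0.01 * 3.1
= 0.8 - (0.031)
= 0.7690

0.7690


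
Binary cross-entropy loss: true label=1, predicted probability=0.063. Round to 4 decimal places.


For y=1: Loss = -log(p)
= -log(0.063)
= -(-2.7646)
= 2.7646

2.7646


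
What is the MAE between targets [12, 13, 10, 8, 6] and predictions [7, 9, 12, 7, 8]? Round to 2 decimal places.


Absolute errors: [5, 4, 2, 1, 2]
Sum of absolute errors = 14
MAE = 14 / 5 = 2.80

2.80


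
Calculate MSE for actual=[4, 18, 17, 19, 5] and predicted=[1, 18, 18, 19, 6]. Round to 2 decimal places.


Differences: [3, 0, -1, 0, -1]
Squared errors: [9, 0, 1, 0, 1]
Sum of squared errors = 11
MSE = 11 / 5 = 2.20

2.20


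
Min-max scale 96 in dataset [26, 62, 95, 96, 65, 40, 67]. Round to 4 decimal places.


Min = 26, Max = 96
Range = 96 - 26 = 70
Scaled = (x - min) / (max - min)
= (96 - 26) / 70
= 70 / 70
= 1.0000

1.0000


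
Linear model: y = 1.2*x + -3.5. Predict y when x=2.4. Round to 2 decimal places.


y = 1.2 * 2.4 + (-3.5)
= 2.88 + (-3.5)
= -0.62

-0.62


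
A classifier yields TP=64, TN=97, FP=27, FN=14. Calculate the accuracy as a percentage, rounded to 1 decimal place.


Accuracy = (TP + TN) / (TP + TN + FP + FN) * 100
= (64 + 97) / (64 + 97 + 27 + 14)
= 161 / 202
= 0.797
= 79.7%

79.7


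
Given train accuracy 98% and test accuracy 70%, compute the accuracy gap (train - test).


Gap = train_accuracy - test_accuracy
= 98 - 70
= 28%
This large gap strongly indicates overfitting.

28


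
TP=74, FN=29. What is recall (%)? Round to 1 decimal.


Recall = TP / (TP + FN) * 100
= 74 / (74 + 29)
= 74 / 103
= 0.7184
= 71.8%

71.8


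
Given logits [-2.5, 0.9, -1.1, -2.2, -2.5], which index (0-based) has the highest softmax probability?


Softmax is a monotonic transformation, so it preserves the argmax.
We need to find the index of the maximum logit.
Index 0: -2.5
Index 1: 0.9
Index 2: -1.1
Index 3: -2.2
Index 4: -2.5
Maximum logit = 0.9 at index 1

1


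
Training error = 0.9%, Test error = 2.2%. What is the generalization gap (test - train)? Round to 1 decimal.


Generalization gap = test_error - train_error
= 2.2 - 0.9
= 1.3%
A small gap suggests good generalization.

1.3


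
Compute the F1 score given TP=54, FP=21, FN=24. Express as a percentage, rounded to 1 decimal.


Precision = TP / (TP + FP) = 54 / 75 = 0.72
Recall = TP / (TP + FN) = 54 / 78 = 0.6923
F1 = 2 * P * R / (P + R)
= 2 * 0.72 * 0.6923 / (0.72 + 0.6923)
= 0.9969 / 1.4123
= 0.7059
As percentage: 70.6%

70.6


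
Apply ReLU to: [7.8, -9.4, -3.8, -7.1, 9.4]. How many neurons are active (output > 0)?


ReLU(x) = max(0, x) for each element:
ReLU(7.8) = 7.8
ReLU(-9.4) = 0
ReLU(-3.8) = 0
ReLU(-7.1) = 0
ReLU(9.4) = 9.4
Active neurons (>0): 2

2


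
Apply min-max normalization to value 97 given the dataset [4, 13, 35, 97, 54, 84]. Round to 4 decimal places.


Min = 4, Max = 97
Range = 97 - 4 = 93
Scaled = (x - min) / (max - min)
= (97 - 4) / 93
= 93 / 93
= 1.0000

1.0000


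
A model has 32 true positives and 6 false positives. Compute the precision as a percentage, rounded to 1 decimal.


Precision = TP / (TP + FP) * 100
= 32 / (32 + 6)
= 32 / 38
= 0.8421
= 84.2%

84.2


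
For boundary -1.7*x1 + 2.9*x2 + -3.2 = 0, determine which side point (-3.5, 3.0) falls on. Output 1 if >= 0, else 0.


Compute -1.7 * -3.5 + 2.9 * 3.0 + -3.2
= 5.95 + 8.7 + -3.2
= 11.45
Since 11.45 >= 0, the point is on the positive side.

1


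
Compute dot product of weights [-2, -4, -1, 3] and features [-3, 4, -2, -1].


Element-wise products:
-2 * -3 = 6
-4 * 4 = -16
-1 * -2 = 2
3 * -1 = -3
Sum = 6 + -16 + 2 + -3
= -11

-11


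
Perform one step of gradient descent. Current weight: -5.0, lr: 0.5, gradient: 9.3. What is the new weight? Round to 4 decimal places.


w_new = w_old - lr * gradient
= -5.0 - 0.5 * 9.3
= -5.0 - (4.65)
= -9.6500

-9.6500


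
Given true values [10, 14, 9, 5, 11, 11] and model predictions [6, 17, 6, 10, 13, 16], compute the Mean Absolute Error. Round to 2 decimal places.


Absolute errors: [4, 3, 3, 5, 2, 5]
Sum of absolute errors = 22
MAE = 22 / 6 = 3.67

3.67


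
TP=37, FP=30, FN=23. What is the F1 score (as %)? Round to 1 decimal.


Precision = TP / (TP + FP) = 37 / 67 = 0.5522
Recall = TP / (TP + FN) = 37 / 60 = 0.6167
F1 = 2 * P * R / (P + R)
= 2 * 0.5522 * 0.6167 / (0.5522 + 0.6167)
= 0.6811 / 1.1689
= 0.5827
As percentage: 58.3%

58.3


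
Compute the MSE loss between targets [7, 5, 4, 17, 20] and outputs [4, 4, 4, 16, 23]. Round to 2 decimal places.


Differences: [3, 1, 0, 1, -3]
Squared errors: [9, 1, 0, 1, 9]
Sum of squared errors = 20
MSE = 20 / 5 = 4.00

4.00


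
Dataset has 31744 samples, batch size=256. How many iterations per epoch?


Iterations per epoch = dataset_size / batch_size
= 31744 / 256
= 124

124


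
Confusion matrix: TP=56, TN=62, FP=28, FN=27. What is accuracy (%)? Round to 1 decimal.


Accuracy = (TP + TN) / (TP + TN + FP + FN) * 100
= (56 + 62) / (56 + 62 + 28 + 27)
= 118 / 173
= 0.6821
= 68.2%

68.2


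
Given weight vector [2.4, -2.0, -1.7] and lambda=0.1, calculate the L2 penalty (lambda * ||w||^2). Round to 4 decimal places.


Squaring each weight:
2.4^2 = 5.76
(-2.0)^2 = 4.0
(-1.7)^2 = 2.89
Sum of squares = 12.65
Penalty = 0.1 * 12.65 = 1.2650

1.2650


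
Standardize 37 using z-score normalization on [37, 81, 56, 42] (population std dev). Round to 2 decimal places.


Mean = (37 + 81 + 56 + 42) / 4 = 54.0
Variance = sum((x_i - mean)^2) / n = 291.5
Std = sqrt(291.5) = 17.0734
Z = (x - mean) / std
= (37 - 54.0) / 17.0734
= -17.0 / 17.0734
= -1.00

-1.00


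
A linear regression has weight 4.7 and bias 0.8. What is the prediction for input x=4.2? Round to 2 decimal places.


y = 4.7 * 4.2 + (0.8)
= 19.74 + (0.8)
= 20.54

20.54


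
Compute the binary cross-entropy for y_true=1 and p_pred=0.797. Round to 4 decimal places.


For y=1: Loss = -log(p)
= -log(0.797)
= -(-0.2269)
= 0.2269

0.2269


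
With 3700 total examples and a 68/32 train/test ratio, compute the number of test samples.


Train samples = 3700 * 68% = 2516
Test samples = 3700 - 2516
= 1184

1184


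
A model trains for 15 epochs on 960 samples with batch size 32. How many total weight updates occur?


Iterations per epoch = 960 / 32 = 30
Total updates = iterations_per_epoch * epochs
= 30 * 15
= 450

450


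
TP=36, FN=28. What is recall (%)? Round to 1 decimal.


Recall = TP / (TP + FN) * 100
= 36 / (36 + 28)
= 36 / 64
= 0.5625
= 56.3%

56.3


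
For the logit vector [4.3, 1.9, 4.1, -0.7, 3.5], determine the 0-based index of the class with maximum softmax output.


Softmax is a monotonic transformation, so it preserves the argmax.
We need to find the index of the maximum logit.
Index 0: 4.3
Index 1: 1.9
Index 2: 4.1
Index 3: -0.7
Index 4: 3.5
Maximum logit = 4.3 at index 0

0


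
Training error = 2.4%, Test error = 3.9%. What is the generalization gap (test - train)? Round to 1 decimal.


Generalization gap = test_error - train_error
= 3.9 - 2.4
= 1.5%
A small gap suggests good generalization.

1.5


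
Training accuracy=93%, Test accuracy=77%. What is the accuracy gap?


Gap = train_accuracy - test_accuracy
= 93 - 77
= 16%
This gap suggests the model is overfitting.

16


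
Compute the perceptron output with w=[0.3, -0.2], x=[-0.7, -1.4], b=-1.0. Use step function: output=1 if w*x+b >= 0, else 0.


z = w . x + b
= 0.3*-0.7 + -0.2*-1.4 + -1.0
= -0.21 + 0.28 + -1.0
= 0.07 + -1.0
= -0.93
Since z = -0.93 < 0, output = 0

0


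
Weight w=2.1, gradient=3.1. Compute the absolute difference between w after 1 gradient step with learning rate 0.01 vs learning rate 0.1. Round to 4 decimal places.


With lr=0.01: w_new = 2.1 - 0.01 * 3.1 = 2.069
With lr=0.1: w_new = 2.1 - 0.1 * 3.1 = 1.79
Absolute difference = |2.069 - 1.79|
= 0.2790

0.2790


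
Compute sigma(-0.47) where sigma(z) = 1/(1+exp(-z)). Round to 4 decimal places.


sigmoid(z) = 1 / (1 + exp(-z))
exp(-(-0.47)) = exp(0.47) = 1.6
1 + 1.6 = 2.6
1 / 2.6 = 0.3846

0.3846


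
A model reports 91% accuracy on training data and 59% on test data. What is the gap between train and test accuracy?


Gap = train_accuracy - test_accuracy
= 91 - 59
= 32%
This large gap strongly indicates overfitting.

32


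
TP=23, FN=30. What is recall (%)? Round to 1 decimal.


Recall = TP / (TP + FN) * 100
= 23 / (23 + 30)
= 23 / 53
= 0.434
= 43.4%

43.4


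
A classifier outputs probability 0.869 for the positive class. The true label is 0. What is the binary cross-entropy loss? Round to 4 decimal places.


For y=0: Loss = -log(1-p)
= -log(1 - 0.869)
= -log(0.131)
= -(-2.0326)
= 2.0326

2.0326


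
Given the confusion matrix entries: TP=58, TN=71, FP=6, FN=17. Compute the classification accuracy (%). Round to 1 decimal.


Accuracy = (TP + TN) / (TP + TN + FP + FN) * 100
= (58 + 71) / (58 + 71 + 6 + 17)
= 129 / 152
= 0.8487
= 84.9%

84.9


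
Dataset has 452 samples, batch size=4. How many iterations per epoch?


Iterations per epoch = dataset_size / batch_size
= 452 / 4
= 113

113


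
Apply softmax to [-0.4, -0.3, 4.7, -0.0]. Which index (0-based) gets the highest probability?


Softmax is a monotonic transformation, so it preserves the argmax.
We need to find the index of the maximum logit.
Index 0: -0.4
Index 1: -0.3
Index 2: 4.7
Index 3: -0.0
Maximum logit = 4.7 at index 2

2


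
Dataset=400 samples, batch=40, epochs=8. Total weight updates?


Iterations per epoch = 400 / 40 = 10
Total updates = iterations_per_epoch * epochs
= 10 * 8
= 80

80


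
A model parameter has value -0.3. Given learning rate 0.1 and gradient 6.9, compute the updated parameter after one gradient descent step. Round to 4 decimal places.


w_new = w_old - lr * gradient
= -0.3 - 0.1 * 6.9
= -0.3 - (0.69)
= -0.9900

-0.9900


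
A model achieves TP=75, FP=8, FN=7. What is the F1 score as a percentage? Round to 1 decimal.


Precision = TP / (TP + FP) = 75 / 83 = 0.9036
Recall = TP / (TP + FN) = 75 / 82 = 0.9146
F1 = 2 * P * R / (P + R)
= 2 * 0.9036 * 0.9146 / (0.9036 + 0.9146)
= 1.653 / 1.8182
= 0.9091
As percentage: 90.9%

90.9


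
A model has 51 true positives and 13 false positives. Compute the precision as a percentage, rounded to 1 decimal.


Precision = TP / (TP + FP) * 100
= 51 / (51 + 13)
= 51 / 64
= 0.7969
= 79.7%

79.7


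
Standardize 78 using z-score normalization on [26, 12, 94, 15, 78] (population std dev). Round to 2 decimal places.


Mean = (26 + 12 + 94 + 15 + 78) / 5 = 45.0
Variance = sum((x_i - mean)^2) / n = 1168.0
Std = sqrt(1168.0) = 34.176
Z = (x - mean) / std
= (78 - 45.0) / 34.176
= 33.0 / 34.176
= 0.97

0.97


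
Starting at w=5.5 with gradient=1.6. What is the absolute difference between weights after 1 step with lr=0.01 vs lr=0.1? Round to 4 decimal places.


With lr=0.01: w_new = 5.5 - 0.01 * 1.6 = 5.484
With lr=0.1: w_new = 5.5 - 0.1 * 1.6 = 5.34
Absolute difference = |5.484 - 5.34|
= 0.1440

0.1440


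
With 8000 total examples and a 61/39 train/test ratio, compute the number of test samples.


Train samples = 8000 * 61% = 4880
Test samples = 8000 - 4880
= 3120

3120


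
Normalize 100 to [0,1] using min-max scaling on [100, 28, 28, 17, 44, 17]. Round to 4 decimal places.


Min = 17, Max = 100
Range = 100 - 17 = 83
Scaled = (x - min) / (max - min)
= (100 - 17) / 83
= 83 / 83
= 1.0000

1.0000


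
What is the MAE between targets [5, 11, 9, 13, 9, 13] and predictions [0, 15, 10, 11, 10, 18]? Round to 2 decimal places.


Absolute errors: [5, 4, 1, 2, 1, 5]
Sum of absolute errors = 18
MAE = 18 / 6 = 3.00

3.00


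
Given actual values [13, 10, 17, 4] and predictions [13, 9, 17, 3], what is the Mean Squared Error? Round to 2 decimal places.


Differences: [0, 1, 0, 1]
Squared errors: [0, 1, 0, 1]
Sum of squared errors = 2
MSE = 2 / 4 = 0.50

0.50


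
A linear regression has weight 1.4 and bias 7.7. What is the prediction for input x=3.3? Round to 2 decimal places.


y = 1.4 * 3.3 + (7.7)
= 4.62 + (7.7)
= 12.32

12.32


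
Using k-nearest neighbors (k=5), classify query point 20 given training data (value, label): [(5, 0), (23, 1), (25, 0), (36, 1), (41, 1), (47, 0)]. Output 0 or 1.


Distances from query 20:
Point 23 (class 1): distance = 3
Point 25 (class 0): distance = 5
Point 5 (class 0): distance = 15
Point 36 (class 1): distance = 16
Point 41 (class 1): distance = 21
K=5 nearest neighbors: classes = [1, 0, 0, 1, 1]
Votes for class 1: 3 / 5
Majority vote => class 1

1


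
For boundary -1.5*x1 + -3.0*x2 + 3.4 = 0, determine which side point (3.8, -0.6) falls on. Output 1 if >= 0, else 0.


Compute -1.5 * 3.8 + -3.0 * -0.6 + 3.4
= -5.7 + 1.8 + 3.4
= -0.5
Since -0.5 < 0, the point is on the negative side.

0


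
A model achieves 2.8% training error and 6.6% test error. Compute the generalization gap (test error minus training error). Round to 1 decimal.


Generalization gap = test_error - train_error
= 6.6 - 2.8
= 3.8%
A moderate gap.

3.8


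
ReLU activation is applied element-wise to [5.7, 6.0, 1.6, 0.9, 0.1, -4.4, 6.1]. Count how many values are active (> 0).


ReLU(x) = max(0, x) for each element:
ReLU(5.7) = 5.7
ReLU(6.0) = 6.0
ReLU(1.6) = 1.6
ReLU(0.9) = 0.9
ReLU(0.1) = 0.1
ReLU(-4.4) = 0
ReLU(6.1) = 6.1
Active neurons (>0): 6

6


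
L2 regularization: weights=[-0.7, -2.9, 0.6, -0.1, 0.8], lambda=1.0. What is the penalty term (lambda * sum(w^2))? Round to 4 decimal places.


Squaring each weight:
(-0.7)^2 = 0.49
(-2.9)^2 = 8.41
0.6^2 = 0.36
(-0.1)^2 = 0.01
0.8^2 = 0.64
Sum of squares = 9.91
Penalty = 1.0 * 9.91 = 9.9100

9.9100


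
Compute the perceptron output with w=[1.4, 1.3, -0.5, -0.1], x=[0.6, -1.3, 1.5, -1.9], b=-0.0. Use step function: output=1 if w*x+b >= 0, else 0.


z = w . x + b
= 1.4*0.6 + 1.3*-1.3 + -0.5*1.5 + -0.1*-1.9 + -0.0
= 0.84 + -1.69 + -0.75 + 0.19 + -0.0
= -1.41 + -0.0
= -1.41
Since z = -1.41 < 0, output = 0

0


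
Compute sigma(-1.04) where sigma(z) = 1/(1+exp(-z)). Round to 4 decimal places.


sigmoid(z) = 1 / (1 + exp(-z))
exp(-(-1.04)) = exp(1.04) = 2.8292
1 + 2.8292 = 3.8292
1 / 3.8292 = 0.2611

0.2611


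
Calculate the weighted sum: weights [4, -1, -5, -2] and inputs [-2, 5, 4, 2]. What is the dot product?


Element-wise products:
4 * -2 = -8
-1 * 5 = -5
-5 * 4 = -20
-2 * 2 = -4
Sum = -8 + -5 + -20 + -4
= -37

-37


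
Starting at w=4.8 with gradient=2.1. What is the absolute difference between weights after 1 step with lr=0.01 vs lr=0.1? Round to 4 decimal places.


With lr=0.01: w_new = 4.8 - 0.01 * 2.1 = 4.779
With lr=0.1: w_new = 4.8 - 0.1 * 2.1 = 4.59
Absolute difference = |4.779 - 4.59|
= 0.1890

0.1890


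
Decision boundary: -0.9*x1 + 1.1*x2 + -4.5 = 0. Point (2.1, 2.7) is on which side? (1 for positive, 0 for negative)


Compute -0.9 * 2.1 + 1.1 * 2.7 + -4.5
= -1.89 + 2.97 + -4.5
= -3.42
Since -3.42 < 0, the point is on the negative side.

0


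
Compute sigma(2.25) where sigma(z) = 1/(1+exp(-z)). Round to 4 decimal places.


sigmoid(z) = 1 / (1 + exp(-z))
exp(-(2.25)) = exp(-2.25) = 0.1054
1 + 0.1054 = 1.1054
1 / 1.1054 = 0.9047

0.9047


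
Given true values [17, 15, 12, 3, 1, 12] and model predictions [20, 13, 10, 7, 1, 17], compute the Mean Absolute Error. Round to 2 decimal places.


Absolute errors: [3, 2, 2, 4, 0, 5]
Sum of absolute errors = 16
MAE = 16 / 6 = 2.67

2.67


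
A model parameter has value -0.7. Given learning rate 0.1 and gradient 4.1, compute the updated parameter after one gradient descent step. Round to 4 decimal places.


w_new = w_old - lr * gradient
= -0.7 - 0.1 * 4.1
= -0.7 - (0.41)
= -1.1100

-1.1100


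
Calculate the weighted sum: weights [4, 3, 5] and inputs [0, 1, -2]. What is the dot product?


Element-wise products:
4 * 0 = 0
3 * 1 = 3
5 * -2 = -10
Sum = 0 + 3 + -10
= -7

-7


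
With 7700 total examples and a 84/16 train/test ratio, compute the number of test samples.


Train samples = 7700 * 84% = 6468
Test samples = 7700 - 6468
= 1232

1232


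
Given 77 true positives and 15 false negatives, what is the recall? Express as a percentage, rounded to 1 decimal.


Recall = TP / (TP + FN) * 100
= 77 / (77 + 15)
= 77 / 92
= 0.837
= 83.7%

83.7


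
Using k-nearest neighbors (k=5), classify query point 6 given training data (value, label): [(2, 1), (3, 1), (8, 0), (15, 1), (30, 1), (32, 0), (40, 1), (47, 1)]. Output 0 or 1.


Distances from query 6:
Point 8 (class 0): distance = 2
Point 3 (class 1): distance = 3
Point 2 (class 1): distance = 4
Point 15 (class 1): distance = 9
Point 30 (class 1): distance = 24
K=5 nearest neighbors: classes = [0, 1, 1, 1, 1]
Votes for class 1: 4 / 5
Majority vote => class 1

1


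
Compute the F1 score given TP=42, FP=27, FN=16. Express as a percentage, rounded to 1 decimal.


Precision = TP / (TP + FP) = 42 / 69 = 0.6087
Recall = TP / (TP + FN) = 42 / 58 = 0.7241
F1 = 2 * P * R / (P + R)
= 2 * 0.6087 * 0.7241 / (0.6087 + 0.7241)
= 0.8816 / 1.3328
= 0.6614
As percentage: 66.1%

66.1


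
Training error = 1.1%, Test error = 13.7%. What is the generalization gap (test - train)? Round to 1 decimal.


Generalization gap = test_error - train_error
= 13.7 - 1.1
= 12.6%
A large gap suggests overfitting.

12.6


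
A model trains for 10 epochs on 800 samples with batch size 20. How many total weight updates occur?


Iterations per epoch = 800 / 20 = 40
Total updates = iterations_per_epoch * epochs
= 40 * 10
= 400

400


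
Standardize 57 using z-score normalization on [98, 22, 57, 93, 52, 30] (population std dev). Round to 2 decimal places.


Mean = (98 + 22 + 57 + 93 + 52 + 30) / 6 = 58.6667
Variance = sum((x_i - mean)^2) / n = 823.2222
Std = sqrt(823.2222) = 28.6918
Z = (x - mean) / std
= (57 - 58.6667) / 28.6918
= -1.6667 / 28.6918
= -0.06

-0.06


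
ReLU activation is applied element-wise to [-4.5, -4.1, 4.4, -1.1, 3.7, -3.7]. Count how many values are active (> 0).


ReLU(x) = max(0, x) for each element:
ReLU(-4.5) = 0
ReLU(-4.1) = 0
ReLU(4.4) = 4.4
ReLU(-1.1) = 0
ReLU(3.7) = 3.7
ReLU(-3.7) = 0
Active neurons (>0): 2

2


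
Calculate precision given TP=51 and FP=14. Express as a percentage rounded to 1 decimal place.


Precision = TP / (TP + FP) * 100
= 51 / (51 + 14)
= 51 / 65
= 0.7846
= 78.5%

78.5


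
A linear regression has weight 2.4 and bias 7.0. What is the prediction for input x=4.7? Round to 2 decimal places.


y = 2.4 * 4.7 + (7.0)
= 11.28 + (7.0)
= 18.28

18.28


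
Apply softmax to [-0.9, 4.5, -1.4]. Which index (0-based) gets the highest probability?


Softmax is a monotonic transformation, so it preserves the argmax.
We need to find the index of the maximum logit.
Index 0: -0.9
Index 1: 4.5
Index 2: -1.4
Maximum logit = 4.5 at index 1

1


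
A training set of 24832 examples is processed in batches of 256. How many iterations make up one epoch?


Iterations per epoch = dataset_size / batch_size
= 24832 / 256
= 97

97


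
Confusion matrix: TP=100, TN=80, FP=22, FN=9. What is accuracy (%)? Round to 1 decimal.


Accuracy = (TP + TN) / (TP + TN + FP + FN) * 100
= (100 + 80) / (100 + 80 + 22 + 9)
= 180 / 211
= 0.8531
= 85.3%

85.3


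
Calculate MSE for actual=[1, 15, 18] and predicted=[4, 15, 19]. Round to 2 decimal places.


Differences: [-3, 0, -1]
Squared errors: [9, 0, 1]
Sum of squared errors = 10
MSE = 10 / 3 = 3.33

3.33


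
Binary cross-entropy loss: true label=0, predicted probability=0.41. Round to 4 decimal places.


For y=0: Loss = -log(1-p)
= -log(1 - 0.41)
= -log(0.59)
= -(-0.5276)
= 0.5276

0.5276


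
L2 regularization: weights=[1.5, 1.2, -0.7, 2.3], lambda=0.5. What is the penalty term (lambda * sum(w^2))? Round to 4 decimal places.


Squaring each weight:
1.5^2 = 2.25
1.2^2 = 1.44
(-0.7)^2 = 0.49
2.3^2 = 5.29
Sum of squares = 9.47
Penalty = 0.5 * 9.47 = 4.7350

4.7350


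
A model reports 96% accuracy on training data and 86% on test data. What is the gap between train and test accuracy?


Gap = train_accuracy - test_accuracy
= 96 - 86
= 10%
This moderate gap may indicate mild overfitting.

10


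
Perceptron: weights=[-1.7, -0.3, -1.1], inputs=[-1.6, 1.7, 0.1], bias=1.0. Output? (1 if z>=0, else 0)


z = w . x + b
= -1.7*-1.6 + -0.3*1.7 + -1.1*0.1 + 1.0
= 2.72 + -0.51 + -0.11 + 1.0
= 2.1 + 1.0
= 3.1
Since z = 3.1 >= 0, output = 1

1


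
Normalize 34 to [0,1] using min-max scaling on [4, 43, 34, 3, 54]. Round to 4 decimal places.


Min = 3, Max = 54
Range = 54 - 3 = 51
Scaled = (x - min) / (max - min)
= (34 - 3) / 51
= 31 / 51
= 0.6078

0.6078


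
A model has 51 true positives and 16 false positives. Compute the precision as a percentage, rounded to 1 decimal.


Precision = TP / (TP + FP) * 100
= 51 / (51 + 16)
= 51 / 67
= 0.7612
= 76.1%

76.1


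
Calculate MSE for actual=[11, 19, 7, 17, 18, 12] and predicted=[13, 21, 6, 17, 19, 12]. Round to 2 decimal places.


Differences: [-2, -2, 1, 0, -1, 0]
Squared errors: [4, 4, 1, 0, 1, 0]
Sum of squared errors = 10
MSE = 10 / 6 = 1.67

1.67


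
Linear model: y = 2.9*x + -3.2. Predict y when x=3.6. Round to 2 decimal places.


y = 2.9 * 3.6 + (-3.2)
= 10.44 + (-3.2)
= 7.24

7.24


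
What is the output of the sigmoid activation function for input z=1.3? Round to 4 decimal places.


sigmoid(z) = 1 / (1 + exp(-z))
exp(-(1.3)) = exp(-1.3) = 0.2725
1 + 0.2725 = 1.2725
1 / 1.2725 = 0.7858

0.7858


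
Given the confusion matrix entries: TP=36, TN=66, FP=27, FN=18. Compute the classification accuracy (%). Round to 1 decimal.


Accuracy = (TP + TN) / (TP + TN + FP + FN) * 100
= (36 + 66) / (36 + 66 + 27 + 18)
= 102 / 147
= 0.6939
= 69.4%

69.4


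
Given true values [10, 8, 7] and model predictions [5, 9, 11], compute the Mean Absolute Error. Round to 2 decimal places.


Absolute errors: [5, 1, 4]
Sum of absolute errors = 10
MAE = 10 / 3 = 3.33

3.33


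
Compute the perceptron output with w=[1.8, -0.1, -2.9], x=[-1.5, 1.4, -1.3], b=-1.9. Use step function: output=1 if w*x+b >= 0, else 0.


z = w . x + b
= 1.8*-1.5 + -0.1*1.4 + -2.9*-1.3 + -1.9
= -2.7 + -0.14 + 3.77 + -1.9
= 0.93 + -1.9
= -0.97
Since z = -0.97 < 0, output = 0

0


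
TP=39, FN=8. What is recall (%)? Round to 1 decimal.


Recall = TP / (TP + FN) * 100
= 39 / (39 + 8)
= 39 / 47
= 0.8298
= 83.0%

83.0


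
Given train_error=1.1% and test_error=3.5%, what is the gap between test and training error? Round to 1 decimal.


Generalization gap = test_error - train_error
= 3.5 - 1.1
= 2.4%
A moderate gap.

2.4


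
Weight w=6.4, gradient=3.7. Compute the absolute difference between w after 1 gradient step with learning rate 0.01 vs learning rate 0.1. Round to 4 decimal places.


With lr=0.01: w_new = 6.4 - 0.01 * 3.7 = 6.363
With lr=0.1: w_new = 6.4 - 0.1 * 3.7 = 6.03
Absolute difference = |6.363 - 6.03|
= 0.3330

0.3330


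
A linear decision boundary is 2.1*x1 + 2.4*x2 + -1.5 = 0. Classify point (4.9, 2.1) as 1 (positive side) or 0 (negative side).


Compute 2.1 * 4.9 + 2.4 * 2.1 + -1.5
= 10.29 + 5.04 + -1.5
= 13.83
Since 13.83 >= 0, the point is on the positive side.

1


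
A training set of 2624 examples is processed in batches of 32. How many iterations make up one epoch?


Iterations per epoch = dataset_size / batch_size
= 2624 / 32
= 82

82


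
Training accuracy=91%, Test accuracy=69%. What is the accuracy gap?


Gap = train_accuracy - test_accuracy
= 91 - 69
= 22%
This large gap strongly indicates overfitting.

22


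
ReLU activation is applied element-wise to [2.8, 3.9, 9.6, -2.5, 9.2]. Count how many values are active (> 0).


ReLU(x) = max(0, x) for each element:
ReLU(2.8) = 2.8
ReLU(3.9) = 3.9
ReLU(9.6) = 9.6
ReLU(-2.5) = 0
ReLU(9.2) = 9.2
Active neurons (>0): 4

4


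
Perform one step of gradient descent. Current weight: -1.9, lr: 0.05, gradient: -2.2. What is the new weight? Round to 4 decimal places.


w_new = w_old - lr * gradient
= -1.9 - 0.05 * -2.2
= -1.9 - (-0.11)
= -1.7900

-1.7900


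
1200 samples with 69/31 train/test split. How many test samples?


Train samples = 1200 * 69% = 828
Test samples = 1200 - 828
= 372

372


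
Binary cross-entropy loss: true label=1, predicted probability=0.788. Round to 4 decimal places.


For y=1: Loss = -log(p)
= -log(0.788)
= -(-0.2383)
= 0.2383

0.2383


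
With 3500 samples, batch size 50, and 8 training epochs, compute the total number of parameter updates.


Iterations per epoch = 3500 / 50 = 70
Total updates = iterations_per_epoch * epochs
= 70 * 8
= 560

560


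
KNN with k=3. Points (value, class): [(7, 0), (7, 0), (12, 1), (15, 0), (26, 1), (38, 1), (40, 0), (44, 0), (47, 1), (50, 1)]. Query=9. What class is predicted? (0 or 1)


Distances from query 9:
Point 7 (class 0): distance = 2
Point 7 (class 0): distance = 2
Point 12 (class 1): distance = 3
K=3 nearest neighbors: classes = [0, 0, 1]
Votes for class 1: 1 / 3
Majority vote => class 0

0


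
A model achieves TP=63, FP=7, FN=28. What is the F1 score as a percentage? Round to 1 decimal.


Precision = TP / (TP + FP) = 63 / 70 = 0.9
Recall = TP / (TP + FN) = 63 / 91 = 0.6923
F1 = 2 * P * R / (P + R)
= 2 * 0.9 * 0.6923 / (0.9 + 0.6923)
= 1.2462 / 1.5923
= 0.7826
As percentage: 78.3%

78.3


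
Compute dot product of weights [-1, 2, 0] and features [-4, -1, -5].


Element-wise products:
-1 * -4 = 4
2 * -1 = -2
0 * -5 = 0
Sum = 4 + -2 + 0
= 2

2


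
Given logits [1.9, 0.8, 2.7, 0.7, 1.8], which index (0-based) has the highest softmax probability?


Softmax is a monotonic transformation, so it preserves the argmax.
We need to find the index of the maximum logit.
Index 0: 1.9
Index 1: 0.8
Index 2: 2.7
Index 3: 0.7
Index 4: 1.8
Maximum logit = 2.7 at index 2

2


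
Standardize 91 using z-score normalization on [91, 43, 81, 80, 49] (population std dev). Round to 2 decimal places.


Mean = (91 + 43 + 81 + 80 + 49) / 5 = 68.8
Variance = sum((x_i - mean)^2) / n = 364.96
Std = sqrt(364.96) = 19.1039
Z = (x - mean) / std
= (91 - 68.8) / 19.1039
= 22.2 / 19.1039
= 1.16

1.16


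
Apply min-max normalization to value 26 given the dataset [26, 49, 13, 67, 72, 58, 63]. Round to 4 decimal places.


Min = 13, Max = 72
Range = 72 - 13 = 59
Scaled = (x - min) / (max - min)
= (26 - 13) / 59
= 13 / 59
= 0.2203

0.2203


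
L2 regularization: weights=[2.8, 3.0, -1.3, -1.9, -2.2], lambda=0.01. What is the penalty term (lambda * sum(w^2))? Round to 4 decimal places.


Squaring each weight:
2.8^2 = 7.84
3.0^2 = 9.0
(-1.3)^2 = 1.69
(-1.9)^2 = 3.61
(-2.2)^2 = 4.84
Sum of squares = 26.98
Penalty = 0.01 * 26.98 = 0.2698

0.2698


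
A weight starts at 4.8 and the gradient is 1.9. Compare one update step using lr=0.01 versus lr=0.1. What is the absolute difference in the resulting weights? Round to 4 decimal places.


With lr=0.01: w_new = 4.8 - 0.01 * 1.9 = 4.781
With lr=0.1: w_new = 4.8 - 0.1 * 1.9 = 4.61
Absolute difference = |4.781 - 4.61|
= 0.1710

0.1710


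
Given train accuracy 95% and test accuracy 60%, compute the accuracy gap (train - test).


Gap = train_accuracy - test_accuracy
= 95 - 60
= 35%
This large gap strongly indicates overfitting.

35


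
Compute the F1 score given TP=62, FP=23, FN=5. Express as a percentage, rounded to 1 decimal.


Precision = TP / (TP + FP) = 62 / 85 = 0.7294
Recall = TP / (TP + FN) = 62 / 67 = 0.9254
F1 = 2 * P * R / (P + R)
= 2 * 0.7294 * 0.9254 / (0.7294 + 0.9254)
= 1.35 / 1.6548
= 0.8158
As percentage: 81.6%

81.6


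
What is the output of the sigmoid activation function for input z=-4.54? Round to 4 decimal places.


sigmoid(z) = 1 / (1 + exp(-z))
exp(-(-4.54)) = exp(4.54) = 93.6908
1 + 93.6908 = 94.6908
1 / 94.6908 = 0.0106

0.0106


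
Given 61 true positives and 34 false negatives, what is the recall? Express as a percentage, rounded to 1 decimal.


Recall = TP / (TP + FN) * 100
= 61 / (61 + 34)
= 61 / 95
= 0.6421
= 64.2%

64.2


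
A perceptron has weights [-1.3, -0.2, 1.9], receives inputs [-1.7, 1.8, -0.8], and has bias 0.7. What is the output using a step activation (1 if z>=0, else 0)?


z = w . x + b
= -1.3*-1.7 + -0.2*1.8 + 1.9*-0.8 + 0.7
= 2.21 + -0.36 + -1.52 + 0.7
= 0.33 + 0.7
= 1.03
Since z = 1.03 >= 0, output = 1

1
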